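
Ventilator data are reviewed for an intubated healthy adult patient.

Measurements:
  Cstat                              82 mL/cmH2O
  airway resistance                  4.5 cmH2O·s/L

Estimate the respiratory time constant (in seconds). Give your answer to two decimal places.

τ = R × C = 4.5 × 82 mL/cmH2O = 4.5 × 0.082 L/cmH2O = 0.369 s.

0.37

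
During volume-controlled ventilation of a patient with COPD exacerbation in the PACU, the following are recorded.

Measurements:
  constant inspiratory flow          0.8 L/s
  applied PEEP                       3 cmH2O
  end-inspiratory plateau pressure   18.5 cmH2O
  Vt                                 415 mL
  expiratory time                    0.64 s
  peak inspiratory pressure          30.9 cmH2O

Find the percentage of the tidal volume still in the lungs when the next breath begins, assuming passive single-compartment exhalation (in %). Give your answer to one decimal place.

R = (PIP − Pplat)/V̇ = (30.9 − 18.5) / 0.8 = 12.4/0.8 = 15.5 cmH2O·s/L.
C = Vt/(Pplat − PEEP) = 415.0 / (18.5 − 3) = 415.0/15.5 = 26.774 mL/cmH2O.
τ = R × C = 15.5 × 0.02677 L/cmH2O = 0.4149 s.
Fraction remaining at end-expiration = e^(−Te/τ) = e^(−0.64/0.4149) = 0.2138 → 21.38%.

21.4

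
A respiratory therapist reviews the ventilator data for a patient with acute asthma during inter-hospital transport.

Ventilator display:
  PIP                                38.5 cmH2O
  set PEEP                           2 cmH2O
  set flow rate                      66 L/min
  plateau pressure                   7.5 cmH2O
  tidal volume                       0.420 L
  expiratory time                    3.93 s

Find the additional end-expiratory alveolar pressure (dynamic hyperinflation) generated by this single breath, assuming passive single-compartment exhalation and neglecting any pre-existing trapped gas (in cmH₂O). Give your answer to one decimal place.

0.9

Flow: 66 L/min ÷ 60 = 1.1 L/s.
R = (PIP − Pplat)/V̇ = (38.5 − 7.5) / 1.1 = 31.0/1.1 = 28.182 cmH2O·s/L.
C = Vt/(Pplat − PEEP) = 420.0 / (7.5 − 2) = 420.0/5.5 = 76.364 mL/cmH2O.
τ = R × C = 28.182 × 0.07636 L/cmH2O = 2.152 s.
Fraction remaining = e^(−Te/τ) = e^(−3.93/2.152) = 0.161; trapped volume = 420.0 × 0.161 = 67.62 mL.
Additional alveolar pressure from trapping ≈ V_trapped / C = 67.62 / 76.364 = 0.8855 cmH2O.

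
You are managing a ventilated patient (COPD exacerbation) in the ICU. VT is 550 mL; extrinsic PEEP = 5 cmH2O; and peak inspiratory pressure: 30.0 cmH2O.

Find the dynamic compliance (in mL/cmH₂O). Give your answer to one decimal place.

22.0

Dynamic compliance = Vt / (PIP − PEEP) = 550 / (30.0 − 5) = 550 / 25.0 = 22.0 mL/cmH2O.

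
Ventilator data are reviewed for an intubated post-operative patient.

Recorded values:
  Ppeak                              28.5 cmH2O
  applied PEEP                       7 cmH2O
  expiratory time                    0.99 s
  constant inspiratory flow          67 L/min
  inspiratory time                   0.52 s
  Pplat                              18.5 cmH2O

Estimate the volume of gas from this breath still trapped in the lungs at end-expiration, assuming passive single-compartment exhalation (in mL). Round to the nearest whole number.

65

Flow: 67 L/min ÷ 60 = 1.1167 L/s.
Vt = flow × Ti = 1.1167 L/s × 0.52 s × 1000 mL/L = 580.68 mL.
R = (PIP − Pplat)/V̇ = (28.5 − 18.5) / 1.1167 = 10.0/1.1167 = 8.955 cmH2O·s/L.
C = Vt/(Pplat − PEEP) = 580.68 / (18.5 − 7) = 580.68/11.5 = 50.494 mL/cmH2O.
τ = R × C = 8.955 × 0.05049 L/cmH2O = 0.4521 s.
Fraction remaining = e^(−Te/τ) = e^(−0.99/0.4521) = 0.1119.
Trapped volume = 580.68 × 0.1119 = 64.978 mL.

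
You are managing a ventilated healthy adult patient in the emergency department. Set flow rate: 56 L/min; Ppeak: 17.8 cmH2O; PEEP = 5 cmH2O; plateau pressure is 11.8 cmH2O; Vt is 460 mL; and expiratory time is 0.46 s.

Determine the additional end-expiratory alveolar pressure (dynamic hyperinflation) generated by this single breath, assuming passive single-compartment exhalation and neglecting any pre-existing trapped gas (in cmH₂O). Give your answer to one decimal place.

Flow: 56 L/min ÷ 60 = 0.9333 L/s.
R = (PIP − Pplat)/V̇ = (17.8 − 11.8) / 0.9333 = 6.0/0.9333 = 6.429 cmH2O·s/L.
C = Vt/(Pplat − PEEP) = 460.0 / (11.8 − 5) = 460.0/6.8 = 67.647 mL/cmH2O.
τ = R × C = 6.429 × 0.06765 L/cmH2O = 0.4349 s.
Fraction remaining = e^(−Te/τ) = e^(−0.46/0.4349) = 0.3472; trapped volume = 460.0 × 0.3472 = 159.71 mL.
Additional alveolar pressure from trapping ≈ V_trapped / C = 159.71 / 67.647 = 2.361 cmH2O.

2.4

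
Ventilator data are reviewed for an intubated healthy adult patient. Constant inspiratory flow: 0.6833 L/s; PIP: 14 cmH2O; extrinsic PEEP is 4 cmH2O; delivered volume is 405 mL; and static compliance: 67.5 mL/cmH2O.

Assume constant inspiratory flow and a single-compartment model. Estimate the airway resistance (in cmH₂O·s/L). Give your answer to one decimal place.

5.9

Equation of motion (constant flow): PIP = Vt/C + R·V̇ + PEEP.
R·V̇ = PIP − Vt/C − PEEP = 14 − 405/67.5 − 4 = 14 − 6.0 − 4 = 4.0 cmH2O.
R = 4.0 / 0.6833 = 5.854 cmH2O·s/L.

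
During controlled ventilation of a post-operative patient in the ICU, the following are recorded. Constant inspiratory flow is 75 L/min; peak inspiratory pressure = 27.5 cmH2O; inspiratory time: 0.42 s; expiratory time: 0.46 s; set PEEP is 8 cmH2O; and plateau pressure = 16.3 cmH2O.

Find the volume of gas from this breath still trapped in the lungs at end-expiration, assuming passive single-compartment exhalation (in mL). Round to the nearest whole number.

Flow: 75 L/min ÷ 60 = 1.25 L/s.
Vt = flow × Ti = 1.25 L/s × 0.42 s × 1000 mL/L = 525.0 mL.
R = (PIP − Pplat)/V̇ = (27.5 − 16.3) / 1.25 = 11.2/1.25 = 8.96 cmH2O·s/L.
C = Vt/(Pplat − PEEP) = 525.0 / (16.3 − 8) = 525.0/8.3 = 63.253 mL/cmH2O.
τ = R × C = 8.96 × 0.06325 L/cmH2O = 0.5667 s.
Fraction remaining = e^(−Te/τ) = e^(−0.46/0.5667) = 0.4441.
Trapped volume = 525.0 × 0.4441 = 233.15 mL.

233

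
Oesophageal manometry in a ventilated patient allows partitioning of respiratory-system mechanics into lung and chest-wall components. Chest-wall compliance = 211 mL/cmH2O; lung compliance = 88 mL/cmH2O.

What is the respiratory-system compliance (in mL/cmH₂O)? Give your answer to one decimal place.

62.1

Lung and chest wall are elastances in series: 1/Crs = 1/CL + 1/Ccw.
1/Crs = 1/88 + 1/211 = 0.0161.
Crs = 62.112 mL/cmH2O.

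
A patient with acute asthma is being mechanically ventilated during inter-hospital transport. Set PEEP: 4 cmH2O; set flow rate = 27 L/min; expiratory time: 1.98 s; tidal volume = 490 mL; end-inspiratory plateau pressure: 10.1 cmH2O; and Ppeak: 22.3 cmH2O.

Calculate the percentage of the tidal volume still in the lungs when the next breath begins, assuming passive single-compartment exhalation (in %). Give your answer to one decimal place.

40.3

Flow: 27 L/min ÷ 60 = 0.45 L/s.
R = (PIP − Pplat)/V̇ = (22.3 − 10.1) / 0.45 = 12.2/0.45 = 27.111 cmH2O·s/L.
C = Vt/(Pplat − PEEP) = 490.0 / (10.1 − 4) = 490.0/6.1 = 80.328 mL/cmH2O.
τ = R × C = 27.111 × 0.08033 L/cmH2O = 2.178 s.
Fraction remaining at end-expiration = e^(−Te/τ) = e^(−1.98/2.178) = 0.4029 → 40.29%.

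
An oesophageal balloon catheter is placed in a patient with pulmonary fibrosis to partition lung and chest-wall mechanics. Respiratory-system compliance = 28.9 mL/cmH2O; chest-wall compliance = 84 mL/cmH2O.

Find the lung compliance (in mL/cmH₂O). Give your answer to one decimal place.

44.1

1/CL = 1/Crs − 1/Ccw.
1/CL = 1/28.9 − 1/84 = 0.0227.
CL = 44.053 mL/cmH2O.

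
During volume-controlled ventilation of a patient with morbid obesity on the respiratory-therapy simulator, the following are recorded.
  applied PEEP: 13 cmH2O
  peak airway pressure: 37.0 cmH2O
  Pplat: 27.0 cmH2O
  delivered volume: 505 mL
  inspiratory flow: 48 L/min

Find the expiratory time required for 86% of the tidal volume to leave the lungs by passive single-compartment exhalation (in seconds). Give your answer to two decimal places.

Flow: 48 L/min ÷ 60 = 0.8 L/s.
R = (PIP − Pplat)/V̇ = (37.0 − 27.0) / 0.8 = 10.0/0.8 = 12.5 cmH2O·s/L.
C = Vt/(Pplat − PEEP) = 505.0 / (27.0 − 13) = 505.0/14.0 = 36.071 mL/cmH2O.
τ = R × C = 12.5 × 0.03607 L/cmH2O = 0.4509 s.
t = −τ·ln(1 − 0.86) = −0.4509·ln(0.14) = 0.8865 s.

0.89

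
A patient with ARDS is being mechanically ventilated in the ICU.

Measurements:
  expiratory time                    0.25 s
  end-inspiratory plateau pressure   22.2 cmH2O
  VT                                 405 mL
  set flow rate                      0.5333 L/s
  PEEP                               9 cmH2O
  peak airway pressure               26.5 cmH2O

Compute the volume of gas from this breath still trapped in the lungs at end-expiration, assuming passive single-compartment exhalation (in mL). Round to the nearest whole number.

147

R = (PIP − Pplat)/V̇ = (26.5 − 22.2) / 0.5333 = 4.3/0.5333 = 8.063 cmH2O·s/L.
C = Vt/(Pplat − PEEP) = 405.0 / (22.2 − 9) = 405.0/13.2 = 30.682 mL/cmH2O.
τ = R × C = 8.063 × 0.03068 L/cmH2O = 0.2474 s.
Fraction remaining = e^(−Te/τ) = e^(−0.25/0.2474) = 0.364.
Trapped volume = 405.0 × 0.364 = 147.42 mL.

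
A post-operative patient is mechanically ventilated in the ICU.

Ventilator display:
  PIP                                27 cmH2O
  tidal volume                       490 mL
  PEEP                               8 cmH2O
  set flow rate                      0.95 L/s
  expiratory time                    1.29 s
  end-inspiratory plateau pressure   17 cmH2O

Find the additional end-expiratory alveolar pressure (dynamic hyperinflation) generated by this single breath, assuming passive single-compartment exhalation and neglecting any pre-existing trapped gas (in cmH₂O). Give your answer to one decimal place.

R = (PIP − Pplat)/V̇ = (27 − 17) / 0.95 = 10.0/0.95 = 10.526 cmH2O·s/L.
C = Vt/(Pplat − PEEP) = 490.0 / (17 − 8) = 490.0/9.0 = 54.444 mL/cmH2O.
τ = R × C = 10.526 × 0.05444 L/cmH2O = 0.573 s.
Fraction remaining = e^(−Te/τ) = e^(−1.29/0.573) = 0.1053; trapped volume = 490.0 × 0.1053 = 51.597 mL.
Additional alveolar pressure from trapping ≈ V_trapped / C = 51.597 / 54.444 = 0.9477 cmH2O.

0.9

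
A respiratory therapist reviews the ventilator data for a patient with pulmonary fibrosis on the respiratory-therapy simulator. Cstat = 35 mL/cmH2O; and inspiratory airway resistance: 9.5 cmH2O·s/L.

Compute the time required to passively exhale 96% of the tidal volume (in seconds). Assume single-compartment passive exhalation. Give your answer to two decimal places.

1.07

τ = R × C = 9.5 × 35 mL/cmH2O = 9.5 × 0.035 L/cmH2O = 0.3325 s.
Exhaled fraction f = 1 − e^(−t/τ) → t = −τ·ln(1 − f) = −0.3325·ln(0.04) = 1.07 s.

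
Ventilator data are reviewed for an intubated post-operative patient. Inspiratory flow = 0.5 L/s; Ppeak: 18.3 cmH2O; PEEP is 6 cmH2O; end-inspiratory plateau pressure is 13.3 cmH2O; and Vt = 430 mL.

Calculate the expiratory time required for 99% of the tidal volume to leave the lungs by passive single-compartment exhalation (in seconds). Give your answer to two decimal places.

2.71

R = (PIP − Pplat)/V̇ = (18.3 − 13.3) / 0.5 = 5.0/0.5 = 10.0 cmH2O·s/L.
C = Vt/(Pplat − PEEP) = 430.0 / (13.3 − 6) = 430.0/7.3 = 58.904 mL/cmH2O.
τ = R × C = 10.0 × 0.0589 L/cmH2O = 0.589 s.
t = −τ·ln(1 − 0.99) = −0.589·ln(0.01) = 2.712 s.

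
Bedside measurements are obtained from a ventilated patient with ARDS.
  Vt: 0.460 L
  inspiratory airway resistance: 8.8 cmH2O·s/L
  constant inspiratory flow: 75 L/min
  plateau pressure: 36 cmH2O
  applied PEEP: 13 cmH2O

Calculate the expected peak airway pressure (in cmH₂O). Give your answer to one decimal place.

Flow: 75 L/min ÷ 60 = 1.25 L/s.
PIP = Pplat + Raw × flow = 36 + 8.8 × 1.25 = 36 + 11.0 = 47.0 cmH2O.

47.0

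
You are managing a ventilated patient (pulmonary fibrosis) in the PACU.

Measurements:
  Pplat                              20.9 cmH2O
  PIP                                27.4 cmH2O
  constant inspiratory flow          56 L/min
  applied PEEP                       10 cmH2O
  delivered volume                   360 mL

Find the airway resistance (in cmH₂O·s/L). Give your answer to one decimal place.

7.0

Flow: 56 L/min ÷ 60 = 0.9333 L/s.
Raw = (PIP − Pplat) / flow = (27.4 − 20.9) / 0.9333 = 6.5 / 0.9333 = 6.965 cmH2O·s/L.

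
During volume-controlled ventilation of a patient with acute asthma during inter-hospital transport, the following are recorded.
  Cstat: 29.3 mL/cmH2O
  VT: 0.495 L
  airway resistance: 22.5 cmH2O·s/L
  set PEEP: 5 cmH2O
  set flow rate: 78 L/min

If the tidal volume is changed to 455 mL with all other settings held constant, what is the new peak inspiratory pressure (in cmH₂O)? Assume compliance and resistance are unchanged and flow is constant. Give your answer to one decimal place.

Flow: 78 L/min ÷ 60 = 1.3 L/s.
PIP = Vt/C + R·V̇ + PEEP (constant-flow equation of motion).
Only the elastic term changes: ΔPIP = ΔVt / C = (455 − 495) / 29.3 = -1.365 cmH2O.
Original PIP = 495/29.3 + 22.5×1.3 + 5 = 51.144 cmH2O; new PIP = 51.144 + (-1.365) = 49.779 cmH2O.

49.8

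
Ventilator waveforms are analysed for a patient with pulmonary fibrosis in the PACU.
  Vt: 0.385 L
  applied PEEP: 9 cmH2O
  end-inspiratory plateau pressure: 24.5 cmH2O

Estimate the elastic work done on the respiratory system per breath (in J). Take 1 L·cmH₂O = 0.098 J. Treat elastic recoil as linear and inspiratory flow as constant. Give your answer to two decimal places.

0.29

Elastic work ≈ ½ × (Pplat − PEEP) × Vt = 0.5 × (24.5 − 9) × 0.385 L = 0.5 × 15.5 × 0.385 = 2.984 L·cmH2O.
× 0.098 J/(L·cmH2O) → 0.2924 J.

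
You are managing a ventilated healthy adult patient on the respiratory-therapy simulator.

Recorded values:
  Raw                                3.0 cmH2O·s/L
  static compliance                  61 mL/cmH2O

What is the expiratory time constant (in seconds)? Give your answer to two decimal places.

0.18

τ = R × C = 3.0 × 61 mL/cmH2O = 3.0 × 0.061 L/cmH2O = 0.183 s.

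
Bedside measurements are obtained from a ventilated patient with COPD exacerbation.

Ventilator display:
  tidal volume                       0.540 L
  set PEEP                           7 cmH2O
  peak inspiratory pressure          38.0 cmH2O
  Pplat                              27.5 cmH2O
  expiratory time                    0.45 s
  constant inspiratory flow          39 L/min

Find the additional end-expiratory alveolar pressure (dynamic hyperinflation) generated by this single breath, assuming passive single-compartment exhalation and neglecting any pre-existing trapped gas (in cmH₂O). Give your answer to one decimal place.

7.1

Flow: 39 L/min ÷ 60 = 0.65 L/s.
R = (PIP − Pplat)/V̇ = (38.0 − 27.5) / 0.65 = 10.5/0.65 = 16.154 cmH2O·s/L.
C = Vt/(Pplat − PEEP) = 540.0 / (27.5 − 7) = 540.0/20.5 = 26.341 mL/cmH2O.
τ = R × C = 16.154 × 0.02634 L/cmH2O = 0.4255 s.
Fraction remaining = e^(−Te/τ) = e^(−0.45/0.4255) = 0.3473; trapped volume = 540.0 × 0.3473 = 187.54 mL.
Additional alveolar pressure from trapping ≈ V_trapped / C = 187.54 / 26.341 = 7.12 cmH2O.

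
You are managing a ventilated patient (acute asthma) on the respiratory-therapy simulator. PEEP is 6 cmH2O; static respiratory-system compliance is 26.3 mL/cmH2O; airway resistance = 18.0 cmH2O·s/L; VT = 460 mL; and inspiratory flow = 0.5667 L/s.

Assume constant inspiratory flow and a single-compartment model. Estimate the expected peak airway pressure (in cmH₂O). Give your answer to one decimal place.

33.7

Equation of motion (constant flow): PIP = Vt/C + R·V̇ + PEEP.
PIP = 460/26.3 + 18.0×0.5667 + 6 = 17.49 + 10.201 + 6 = 33.691 cmH2O.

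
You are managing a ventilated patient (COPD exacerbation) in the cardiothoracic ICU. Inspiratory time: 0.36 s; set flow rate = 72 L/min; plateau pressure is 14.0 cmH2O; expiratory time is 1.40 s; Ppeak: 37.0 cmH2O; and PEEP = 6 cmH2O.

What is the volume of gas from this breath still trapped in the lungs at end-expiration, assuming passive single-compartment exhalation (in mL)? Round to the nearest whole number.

Flow: 72 L/min ÷ 60 = 1.2 L/s.
Vt = flow × Ti = 1.2 L/s × 0.36 s × 1000 mL/L = 432.0 mL.
R = (PIP − Pplat)/V̇ = (37.0 − 14.0) / 1.2 = 23.0/1.2 = 19.167 cmH2O·s/L.
C = Vt/(Pplat − PEEP) = 432.0 / (14.0 − 6) = 432.0/8.0 = 54.0 mL/cmH2O.
τ = R × C = 19.167 × 0.054 L/cmH2O = 1.035 s.
Fraction remaining = e^(−Te/τ) = e^(−1.40/1.035) = 0.2586.
Trapped volume = 432.0 × 0.2586 = 111.72 mL.

112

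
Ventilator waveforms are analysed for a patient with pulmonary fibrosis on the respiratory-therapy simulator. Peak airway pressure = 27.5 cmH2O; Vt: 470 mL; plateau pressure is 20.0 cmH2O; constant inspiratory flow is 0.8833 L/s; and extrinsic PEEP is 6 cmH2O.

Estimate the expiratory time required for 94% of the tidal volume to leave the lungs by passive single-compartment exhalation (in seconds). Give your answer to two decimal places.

R = (PIP − Pplat)/V̇ = (27.5 − 20.0) / 0.8833 = 7.5/0.8833 = 8.491 cmH2O·s/L.
C = Vt/(Pplat − PEEP) = 470.0 / (20.0 − 6) = 470.0/14.0 = 33.571 mL/cmH2O.
τ = R × C = 8.491 × 0.03357 L/cmH2O = 0.285 s.
t = −τ·ln(1 − 0.94) = −0.285·ln(0.06) = 0.8018 s.

0.80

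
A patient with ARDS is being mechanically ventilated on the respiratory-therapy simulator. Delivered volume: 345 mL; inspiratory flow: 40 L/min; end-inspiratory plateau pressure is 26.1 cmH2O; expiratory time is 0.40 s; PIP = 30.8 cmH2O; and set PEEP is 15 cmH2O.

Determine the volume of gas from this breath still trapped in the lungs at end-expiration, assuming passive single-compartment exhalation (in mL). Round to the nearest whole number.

Flow: 40 L/min ÷ 60 = 0.6667 L/s.
R = (PIP − Pplat)/V̇ = (30.8 − 26.1) / 0.6667 = 4.7/0.6667 = 7.05 cmH2O·s/L.
C = Vt/(Pplat − PEEP) = 345.0 / (26.1 − 15) = 345.0/11.1 = 31.081 mL/cmH2O.
τ = R × C = 7.05 × 0.03108 L/cmH2O = 0.2191 s.
Fraction remaining = e^(−Te/τ) = e^(−0.40/0.2191) = 0.1611.
Trapped volume = 345.0 × 0.1611 = 55.58 mL.

56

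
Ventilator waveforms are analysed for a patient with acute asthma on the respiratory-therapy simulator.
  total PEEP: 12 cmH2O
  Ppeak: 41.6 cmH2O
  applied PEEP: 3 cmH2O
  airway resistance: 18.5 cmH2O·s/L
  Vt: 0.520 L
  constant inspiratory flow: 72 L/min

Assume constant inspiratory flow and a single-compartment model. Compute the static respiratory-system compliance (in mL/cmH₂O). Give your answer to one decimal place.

70.3

Flow: 72 L/min ÷ 60 = 1.2 L/s.
Total PEEP = 12 cmH2O (set 3 + intrinsic 9); this is the baseline alveolar pressure.
Equation of motion (constant flow): PIP = Vt/C + R·V̇ + PEEP.
Vt/C = PIP − R·V̇ − PEEP = 41.6 − 18.5×1.2 − 12 = 41.6 − 22.2 − 12 = 7.4 cmH2O.
C = Vt / 7.4 = 520 / 7.4 = 70.27 mL/cmH2O.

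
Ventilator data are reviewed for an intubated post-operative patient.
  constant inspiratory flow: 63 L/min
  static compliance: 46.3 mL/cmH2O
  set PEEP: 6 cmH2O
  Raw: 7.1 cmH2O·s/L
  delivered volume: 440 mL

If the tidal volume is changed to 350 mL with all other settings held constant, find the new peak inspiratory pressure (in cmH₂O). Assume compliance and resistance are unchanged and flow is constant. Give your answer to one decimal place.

21.0

Flow: 63 L/min ÷ 60 = 1.05 L/s.
PIP = Vt/C + R·V̇ + PEEP (constant-flow equation of motion).
Only the elastic term changes: ΔPIP = ΔVt / C = (350 − 440) / 46.3 = -1.944 cmH2O.
Original PIP = 440/46.3 + 7.1×1.05 + 6 = 22.958 cmH2O; new PIP = 22.958 + (-1.944) = 21.014 cmH2O.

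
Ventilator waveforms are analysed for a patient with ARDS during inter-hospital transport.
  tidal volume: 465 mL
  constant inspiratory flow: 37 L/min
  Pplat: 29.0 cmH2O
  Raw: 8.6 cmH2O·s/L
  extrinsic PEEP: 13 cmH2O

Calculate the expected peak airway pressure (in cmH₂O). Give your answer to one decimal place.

Flow: 37 L/min ÷ 60 = 0.6167 L/s.
PIP = Pplat + Raw × flow = 29.0 + 8.6 × 0.6167 = 29.0 + 5.304 = 34.304 cmH2O.

34.3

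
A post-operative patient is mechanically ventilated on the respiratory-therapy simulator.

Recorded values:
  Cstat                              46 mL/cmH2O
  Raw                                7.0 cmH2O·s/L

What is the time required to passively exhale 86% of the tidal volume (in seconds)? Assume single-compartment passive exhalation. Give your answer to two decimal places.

τ = R × C = 7.0 × 46 mL/cmH2O = 7.0 × 0.046 L/cmH2O = 0.322 s.
Exhaled fraction f = 1 − e^(−t/τ) → t = −τ·ln(1 − f) = −0.322·ln(0.14) = 0.6331 s.

0.63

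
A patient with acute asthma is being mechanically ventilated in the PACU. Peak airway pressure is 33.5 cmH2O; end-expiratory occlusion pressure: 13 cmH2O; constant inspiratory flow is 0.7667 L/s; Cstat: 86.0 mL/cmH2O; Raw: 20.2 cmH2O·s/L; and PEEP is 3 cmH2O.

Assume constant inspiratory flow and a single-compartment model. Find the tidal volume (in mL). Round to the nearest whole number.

431

Total PEEP = 13 cmH2O (set 3 + intrinsic 10); this is the baseline alveolar pressure.
Equation of motion (constant flow): PIP = Vt/C + R·V̇ + PEEP.
Vt/C = PIP − R·V̇ − PEEP = 33.5 − 15.487 − 13 = 5.013 cmH2O.
Vt = C × 5.013 = 86.0 × 5.013 = 431.12 mL.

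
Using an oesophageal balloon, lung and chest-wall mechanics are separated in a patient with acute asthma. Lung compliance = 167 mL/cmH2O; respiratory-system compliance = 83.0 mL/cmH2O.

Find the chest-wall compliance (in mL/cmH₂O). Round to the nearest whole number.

165

1/Ccw = 1/Crs − 1/CL.
1/Ccw = 1/83.0 − 1/167 = 0.00606.
Ccw = 165.02 mL/cmH2O.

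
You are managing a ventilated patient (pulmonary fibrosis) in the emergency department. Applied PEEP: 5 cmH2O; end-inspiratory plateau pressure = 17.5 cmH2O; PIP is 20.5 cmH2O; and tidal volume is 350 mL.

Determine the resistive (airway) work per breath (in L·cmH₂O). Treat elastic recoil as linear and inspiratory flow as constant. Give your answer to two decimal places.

With constant inspiratory flow the resistive pressure is constant at PIP − Pplat = 20.5 − 17.5 = 3.0 cmH2O, so resistive work = 3.0 × 0.350 = 1.05 L·cmH2O.

1.05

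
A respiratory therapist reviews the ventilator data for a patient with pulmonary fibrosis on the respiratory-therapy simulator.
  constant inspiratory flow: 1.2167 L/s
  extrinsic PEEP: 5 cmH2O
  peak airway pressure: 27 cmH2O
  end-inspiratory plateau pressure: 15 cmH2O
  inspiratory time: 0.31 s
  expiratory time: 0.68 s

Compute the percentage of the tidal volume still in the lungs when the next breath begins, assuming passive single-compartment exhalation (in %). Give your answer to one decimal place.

Vt = flow × Ti = 1.2167 L/s × 0.31 s × 1000 mL/L = 377.18 mL.
R = (PIP − Pplat)/V̇ = (27 − 15) / 1.2167 = 12.0/1.2167 = 9.863 cmH2O·s/L.
C = Vt/(Pplat − PEEP) = 377.18 / (15 − 5) = 377.18/10.0 = 37.718 mL/cmH2O.
τ = R × C = 9.863 × 0.03772 L/cmH2O = 0.372 s.
Fraction remaining at end-expiration = e^(−Te/τ) = e^(−0.68/0.372) = 0.1607 → 16.07%.

16.1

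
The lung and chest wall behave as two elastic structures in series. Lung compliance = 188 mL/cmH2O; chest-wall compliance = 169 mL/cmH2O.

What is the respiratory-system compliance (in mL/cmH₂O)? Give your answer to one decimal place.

89.0

Lung and chest wall are elastances in series: 1/Crs = 1/CL + 1/Ccw.
1/Crs = 1/188 + 1/169 = 0.01124.
Crs = 88.968 mL/cmH2O.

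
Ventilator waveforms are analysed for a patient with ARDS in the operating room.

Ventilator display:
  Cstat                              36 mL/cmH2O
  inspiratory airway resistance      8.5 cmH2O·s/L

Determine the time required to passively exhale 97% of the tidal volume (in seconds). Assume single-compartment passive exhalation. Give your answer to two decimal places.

τ = R × C = 8.5 × 36 mL/cmH2O = 8.5 × 0.036 L/cmH2O = 0.306 s.
Exhaled fraction f = 1 − e^(−t/τ) → t = −τ·ln(1 − f) = −0.306·ln(0.03) = 1.073 s.

1.07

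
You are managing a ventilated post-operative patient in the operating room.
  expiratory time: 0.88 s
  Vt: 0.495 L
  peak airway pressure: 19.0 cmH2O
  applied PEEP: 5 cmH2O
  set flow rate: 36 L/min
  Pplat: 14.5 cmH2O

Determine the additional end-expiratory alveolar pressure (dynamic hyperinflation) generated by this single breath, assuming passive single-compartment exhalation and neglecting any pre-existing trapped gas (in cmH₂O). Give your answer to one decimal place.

1.0

Flow: 36 L/min ÷ 60 = 0.6 L/s.
R = (PIP − Pplat)/V̇ = (19.0 − 14.5) / 0.6 = 4.5/0.6 = 7.5 cmH2O·s/L.
C = Vt/(Pplat − PEEP) = 495.0 / (14.5 − 5) = 495.0/9.5 = 52.105 mL/cmH2O.
τ = R × C = 7.5 × 0.05211 L/cmH2O = 0.3908 s.
Fraction remaining = e^(−Te/τ) = e^(−0.88/0.3908) = 0.1052; trapped volume = 495.0 × 0.1052 = 52.074 mL.
Additional alveolar pressure from trapping ≈ V_trapped / C = 52.074 / 52.105 = 0.9994 cmH2O.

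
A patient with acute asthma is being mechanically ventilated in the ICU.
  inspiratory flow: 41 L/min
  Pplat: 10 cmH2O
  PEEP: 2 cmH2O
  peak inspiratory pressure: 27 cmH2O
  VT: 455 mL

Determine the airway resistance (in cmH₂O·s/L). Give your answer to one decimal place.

24.9

Flow: 41 L/min ÷ 60 = 0.6833 L/s.
Raw = (PIP − Pplat) / flow = (27 − 10) / 0.6833 = 17.0 / 0.6833 = 24.879 cmH2O·s/L.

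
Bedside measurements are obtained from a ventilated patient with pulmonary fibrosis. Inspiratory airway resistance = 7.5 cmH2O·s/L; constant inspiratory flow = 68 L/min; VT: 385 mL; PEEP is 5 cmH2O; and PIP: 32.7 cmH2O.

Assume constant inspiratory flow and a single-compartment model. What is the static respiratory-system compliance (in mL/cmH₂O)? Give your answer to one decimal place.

Flow: 68 L/min ÷ 60 = 1.1333 L/s.
Equation of motion (constant flow): PIP = Vt/C + R·V̇ + PEEP.
Vt/C = PIP − R·V̇ − PEEP = 32.7 − 7.5×1.1333 − 5 = 32.7 − 8.5 − 5 = 19.2 cmH2O.
C = Vt / 19.2 = 385 / 19.2 = 20.052 mL/cmH2O.

20.1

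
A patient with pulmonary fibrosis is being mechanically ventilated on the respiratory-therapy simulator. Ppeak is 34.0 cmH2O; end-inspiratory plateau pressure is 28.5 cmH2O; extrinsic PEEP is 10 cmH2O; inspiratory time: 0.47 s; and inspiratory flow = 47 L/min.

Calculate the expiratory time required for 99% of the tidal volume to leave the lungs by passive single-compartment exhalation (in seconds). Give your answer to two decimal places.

Flow: 47 L/min ÷ 60 = 0.7833 L/s.
Vt = flow × Ti = 0.7833 L/s × 0.47 s × 1000 mL/L = 368.15 mL.
R = (PIP − Pplat)/V̇ = (34.0 − 28.5) / 0.7833 = 5.5/0.7833 = 7.022 cmH2O·s/L.
C = Vt/(Pplat − PEEP) = 368.15 / (28.5 − 10) = 368.15/18.5 = 19.9 mL/cmH2O.
τ = R × C = 7.022 × 0.0199 L/cmH2O = 0.1397 s.
t = −τ·ln(1 − 0.99) = −0.1397·ln(0.01) = 0.6433 s.

0.64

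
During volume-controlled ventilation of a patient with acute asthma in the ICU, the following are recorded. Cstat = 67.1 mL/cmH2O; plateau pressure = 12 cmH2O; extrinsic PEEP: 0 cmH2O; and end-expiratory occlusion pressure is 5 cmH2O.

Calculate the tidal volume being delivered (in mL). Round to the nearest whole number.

End-expiratory occlusion gives total PEEP = 5 cmH2O (intrinsic PEEP = 5 − 0 = 5). Use total PEEP for the elastic gradient.
Vt = Cstat × (Pplat − PEEPtotal) = 67.1 × (12 − 5) = 67.1 × 7.0 = 469.7 mL.

470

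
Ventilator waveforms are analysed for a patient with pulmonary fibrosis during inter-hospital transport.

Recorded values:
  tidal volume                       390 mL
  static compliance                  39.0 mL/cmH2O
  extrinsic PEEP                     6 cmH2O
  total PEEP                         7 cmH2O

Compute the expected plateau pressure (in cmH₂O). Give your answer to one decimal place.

17.0

End-expiratory occlusion gives total PEEP = 7 cmH2O (intrinsic PEEP = 7 − 6 = 1). Use total PEEP for the elastic gradient.
Pplat = PEEPtotal + Vt / Cstat = 7 + 390 / 39.0 = 7 + 10.0 = 17.0 cmH2O.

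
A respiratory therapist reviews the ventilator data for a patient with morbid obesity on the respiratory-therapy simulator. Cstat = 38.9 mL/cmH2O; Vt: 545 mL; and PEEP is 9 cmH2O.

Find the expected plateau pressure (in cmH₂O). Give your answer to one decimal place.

Pplat = PEEP + Vt / Cstat = 9 + 545 / 38.9 = 9 + 14.01 = 23.01 cmH2O.

23.0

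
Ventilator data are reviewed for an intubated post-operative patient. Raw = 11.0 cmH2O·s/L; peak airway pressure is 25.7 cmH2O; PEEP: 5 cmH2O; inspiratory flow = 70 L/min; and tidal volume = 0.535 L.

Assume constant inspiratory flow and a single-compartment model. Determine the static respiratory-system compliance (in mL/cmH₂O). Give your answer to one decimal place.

Flow: 70 L/min ÷ 60 = 1.1667 L/s.
Equation of motion (constant flow): PIP = Vt/C + R·V̇ + PEEP.
Vt/C = PIP − R·V̇ − PEEP = 25.7 − 11.0×1.1667 − 5 = 25.7 − 12.834 − 5 = 7.866 cmH2O.
C = Vt / 7.866 = 535 / 7.866 = 68.014 mL/cmH2O.

68.0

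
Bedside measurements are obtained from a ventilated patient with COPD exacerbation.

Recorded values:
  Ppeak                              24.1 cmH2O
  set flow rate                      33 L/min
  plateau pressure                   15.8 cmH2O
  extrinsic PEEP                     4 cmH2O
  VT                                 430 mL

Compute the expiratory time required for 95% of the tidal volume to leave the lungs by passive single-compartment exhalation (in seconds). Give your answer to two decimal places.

1.65

Flow: 33 L/min ÷ 60 = 0.55 L/s.
R = (PIP − Pplat)/V̇ = (24.1 − 15.8) / 0.55 = 8.3/0.55 = 15.091 cmH2O·s/L.
C = Vt/(Pplat − PEEP) = 430.0 / (15.8 − 4) = 430.0/11.8 = 36.441 mL/cmH2O.
τ = R × C = 15.091 × 0.03644 L/cmH2O = 0.5499 s.
t = −τ·ln(1 − 0.95) = −0.5499·ln(0.05) = 1.647 s.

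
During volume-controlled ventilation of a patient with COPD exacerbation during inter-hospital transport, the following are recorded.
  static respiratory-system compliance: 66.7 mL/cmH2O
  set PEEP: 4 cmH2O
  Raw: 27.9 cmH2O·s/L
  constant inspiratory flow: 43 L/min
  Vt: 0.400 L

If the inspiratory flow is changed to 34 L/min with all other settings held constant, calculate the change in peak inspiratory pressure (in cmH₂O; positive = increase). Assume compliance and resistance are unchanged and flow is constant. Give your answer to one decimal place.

Flow: 43 L/min ÷ 60 = 0.7167 L/s.
New flow: 34 L/min ÷ 60 = 0.5667 L/s.
PIP = Vt/C + R·V̇ + PEEP (constant-flow equation of motion).
Only the resistive term changes: ΔPIP = R × ΔV̇ = 27.9 × (0.5667 − 0.7167) = 27.9 × -0.15 = -4.185 cmH2O.

-4.2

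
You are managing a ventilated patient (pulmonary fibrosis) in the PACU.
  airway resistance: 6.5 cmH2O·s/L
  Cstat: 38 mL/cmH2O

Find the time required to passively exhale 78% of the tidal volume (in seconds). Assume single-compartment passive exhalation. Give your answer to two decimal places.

0.37

τ = R × C = 6.5 × 38 mL/cmH2O = 6.5 × 0.038 L/cmH2O = 0.247 s.
Exhaled fraction f = 1 − e^(−t/τ) → t = −τ·ln(1 − f) = −0.247·ln(0.22) = 0.374 s.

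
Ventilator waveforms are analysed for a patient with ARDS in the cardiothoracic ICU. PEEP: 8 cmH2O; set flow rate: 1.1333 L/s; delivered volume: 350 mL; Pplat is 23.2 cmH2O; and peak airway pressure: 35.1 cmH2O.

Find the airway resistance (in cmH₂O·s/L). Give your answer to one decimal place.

10.5

Raw = (PIP − Pplat) / flow = (35.1 − 23.2) / 1.1333 = 11.9 / 1.1333 = 10.5 cmH2O·s/L.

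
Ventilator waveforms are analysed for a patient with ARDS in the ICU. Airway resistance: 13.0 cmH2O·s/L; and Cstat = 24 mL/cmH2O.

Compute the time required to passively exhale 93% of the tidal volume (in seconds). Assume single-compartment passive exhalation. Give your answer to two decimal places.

τ = R × C = 13.0 × 24 mL/cmH2O = 13.0 × 0.024 L/cmH2O = 0.312 s.
Exhaled fraction f = 1 − e^(−t/τ) → t = −τ·ln(1 − f) = −0.312·ln(0.07) = 0.8297 s.

0.83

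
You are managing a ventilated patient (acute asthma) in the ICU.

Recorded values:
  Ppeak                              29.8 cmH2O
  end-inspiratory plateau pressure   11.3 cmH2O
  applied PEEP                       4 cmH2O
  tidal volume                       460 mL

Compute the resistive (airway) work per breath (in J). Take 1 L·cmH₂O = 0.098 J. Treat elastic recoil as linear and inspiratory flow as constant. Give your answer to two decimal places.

0.83

With constant inspiratory flow the resistive pressure is constant at PIP − Pplat = 29.8 − 11.3 = 18.5 cmH2O, so resistive work = 18.5 × 0.460 = 8.51 L·cmH2O.
× 0.098 J/(L·cmH2O) → 0.834 J.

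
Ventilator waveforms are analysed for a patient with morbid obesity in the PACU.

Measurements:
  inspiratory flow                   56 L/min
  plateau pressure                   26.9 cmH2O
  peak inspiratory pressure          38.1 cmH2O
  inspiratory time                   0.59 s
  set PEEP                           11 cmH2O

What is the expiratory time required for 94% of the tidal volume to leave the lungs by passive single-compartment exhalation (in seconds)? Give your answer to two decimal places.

Flow: 56 L/min ÷ 60 = 0.9333 L/s.
Vt = flow × Ti = 0.9333 L/s × 0.59 s × 1000 mL/L = 550.65 mL.
R = (PIP − Pplat)/V̇ = (38.1 − 26.9) / 0.9333 = 11.2/0.9333 = 12.0 cmH2O·s/L.
C = Vt/(Pplat − PEEP) = 550.65 / (26.9 − 11) = 550.65/15.9 = 34.632 mL/cmH2O.
τ = R × C = 12.0 × 0.03463 L/cmH2O = 0.4156 s.
t = −τ·ln(1 − 0.94) = −0.4156·ln(0.06) = 1.169 s.

1.17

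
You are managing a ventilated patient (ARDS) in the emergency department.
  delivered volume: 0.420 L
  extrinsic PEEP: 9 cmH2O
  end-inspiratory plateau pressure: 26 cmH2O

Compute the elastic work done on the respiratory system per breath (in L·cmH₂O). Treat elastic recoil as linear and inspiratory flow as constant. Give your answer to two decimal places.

3.57

Elastic work ≈ ½ × (Pplat − PEEP) × Vt = 0.5 × (26 − 9) × 0.420 L = 0.5 × 17.0 × 0.420 = 3.57 L·cmH2O.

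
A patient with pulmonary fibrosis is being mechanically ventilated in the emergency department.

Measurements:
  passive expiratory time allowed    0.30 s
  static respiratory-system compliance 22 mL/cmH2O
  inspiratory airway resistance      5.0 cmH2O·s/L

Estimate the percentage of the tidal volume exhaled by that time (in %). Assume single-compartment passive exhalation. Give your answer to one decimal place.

93.5

τ = R × C = 5.0 × 22 mL/cmH2O = 5.0 × 0.022 L/cmH2O = 0.11 s.
Passive exhalation: V(t)/V₀ = e^(−t/τ) = e^(−0.30/0.11) = 0.0654.
Fraction exhaled = 1 − 0.0654 = 0.9346 → 93.46%.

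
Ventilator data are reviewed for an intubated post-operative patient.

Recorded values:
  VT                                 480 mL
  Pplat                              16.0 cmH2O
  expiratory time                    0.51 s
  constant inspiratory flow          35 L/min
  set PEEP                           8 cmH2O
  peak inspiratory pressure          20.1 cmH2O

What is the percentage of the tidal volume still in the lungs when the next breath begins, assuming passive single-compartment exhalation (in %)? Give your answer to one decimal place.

Flow: 35 L/min ÷ 60 = 0.5833 L/s.
R = (PIP − Pplat)/V̇ = (20.1 − 16.0) / 0.5833 = 4.1/0.5833 = 7.029 cmH2O·s/L.
C = Vt/(Pplat − PEEP) = 480.0 / (16.0 − 8) = 480.0/8.0 = 60.0 mL/cmH2O.
τ = R × C = 7.029 × 0.06 L/cmH2O = 0.4217 s.
Fraction remaining at end-expiration = e^(−Te/τ) = e^(−0.51/0.4217) = 0.2984 → 29.84%.

29.8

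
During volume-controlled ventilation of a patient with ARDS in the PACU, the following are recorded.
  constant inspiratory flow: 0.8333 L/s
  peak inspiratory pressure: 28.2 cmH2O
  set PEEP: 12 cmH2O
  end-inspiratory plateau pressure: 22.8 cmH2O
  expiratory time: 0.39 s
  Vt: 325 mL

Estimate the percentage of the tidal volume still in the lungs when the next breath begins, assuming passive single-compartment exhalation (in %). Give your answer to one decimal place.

R = (PIP − Pplat)/V̇ = (28.2 − 22.8) / 0.8333 = 5.4/0.8333 = 6.48 cmH2O·s/L.
C = Vt/(Pplat − PEEP) = 325.0 / (22.8 − 12) = 325.0/10.8 = 30.093 mL/cmH2O.
τ = R × C = 6.48 × 0.03009 L/cmH2O = 0.195 s.
Fraction remaining at end-expiration = e^(−Te/τ) = e^(−0.39/0.195) = 0.1353 → 13.53%.

13.5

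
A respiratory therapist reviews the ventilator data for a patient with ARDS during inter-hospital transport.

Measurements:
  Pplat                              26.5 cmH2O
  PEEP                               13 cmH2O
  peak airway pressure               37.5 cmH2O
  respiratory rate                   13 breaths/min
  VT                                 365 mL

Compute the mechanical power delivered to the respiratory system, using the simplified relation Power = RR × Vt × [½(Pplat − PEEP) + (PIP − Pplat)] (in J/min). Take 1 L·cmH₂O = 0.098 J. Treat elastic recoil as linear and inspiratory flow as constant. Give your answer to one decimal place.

Per-breath work = Vt × [½(Pplat−PEEP) + (PIP−Pplat)] = 0.365 × [0.5×13.5 + 11.0] = 0.365 × 17.75 = 6.479 L·cmH2O.
Power = 13 × 6.479 = 84.227 L·cmH2O/min.
× 0.098 J/(L·cmH2O) → 8.254 J/min.

8.3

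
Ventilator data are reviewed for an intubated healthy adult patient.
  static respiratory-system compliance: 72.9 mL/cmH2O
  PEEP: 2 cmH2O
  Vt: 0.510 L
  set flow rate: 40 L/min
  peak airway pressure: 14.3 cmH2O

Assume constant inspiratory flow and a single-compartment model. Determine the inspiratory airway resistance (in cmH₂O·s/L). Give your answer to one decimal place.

Flow: 40 L/min ÷ 60 = 0.6667 L/s.
Equation of motion (constant flow): PIP = Vt/C + R·V̇ + PEEP.
R·V̇ = PIP − Vt/C − PEEP = 14.3 − 510/72.9 − 2 = 14.3 − 6.996 − 2 = 5.304 cmH2O.
R = 5.304 / 0.6667 = 7.956 cmH2O·s/L.

8.0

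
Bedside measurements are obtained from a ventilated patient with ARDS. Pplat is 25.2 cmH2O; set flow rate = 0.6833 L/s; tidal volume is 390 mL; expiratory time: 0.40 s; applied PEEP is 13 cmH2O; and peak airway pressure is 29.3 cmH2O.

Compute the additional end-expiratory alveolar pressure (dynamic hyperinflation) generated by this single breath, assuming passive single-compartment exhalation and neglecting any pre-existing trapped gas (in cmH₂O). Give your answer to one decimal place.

R = (PIP − Pplat)/V̇ = (29.3 − 25.2) / 0.6833 = 4.1/0.6833 = 6.0 cmH2O·s/L.
C = Vt/(Pplat − PEEP) = 390.0 / (25.2 − 13) = 390.0/12.2 = 31.967 mL/cmH2O.
τ = R × C = 6.0 × 0.03197 L/cmH2O = 0.1918 s.
Fraction remaining = e^(−Te/τ) = e^(−0.40/0.1918) = 0.1242; trapped volume = 390.0 × 0.1242 = 48.438 mL.
Additional alveolar pressure from trapping ≈ V_trapped / C = 48.438 / 31.967 = 1.515 cmH2O.

1.5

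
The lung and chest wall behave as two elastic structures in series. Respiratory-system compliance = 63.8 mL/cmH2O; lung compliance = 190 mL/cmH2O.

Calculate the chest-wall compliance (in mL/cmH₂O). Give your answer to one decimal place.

96.1

1/Ccw = 1/Crs − 1/CL.
1/Ccw = 1/63.8 − 1/190 = 0.01041.
Ccw = 96.061 mL/cmH2O.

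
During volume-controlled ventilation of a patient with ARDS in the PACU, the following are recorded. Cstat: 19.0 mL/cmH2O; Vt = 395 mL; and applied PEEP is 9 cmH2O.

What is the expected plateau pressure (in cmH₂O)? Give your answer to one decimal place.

Pplat = PEEP + Vt / Cstat = 9 + 395 / 19.0 = 9 + 20.789 = 29.789 cmH2O.

29.8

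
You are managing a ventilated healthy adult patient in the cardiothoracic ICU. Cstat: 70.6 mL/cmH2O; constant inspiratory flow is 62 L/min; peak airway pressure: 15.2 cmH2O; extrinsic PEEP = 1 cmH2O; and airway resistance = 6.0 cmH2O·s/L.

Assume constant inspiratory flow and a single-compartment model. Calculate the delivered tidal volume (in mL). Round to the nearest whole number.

565

Flow: 62 L/min ÷ 60 = 1.0333 L/s.
Equation of motion (constant flow): PIP = Vt/C + R·V̇ + PEEP.
Vt/C = PIP − R·V̇ − PEEP = 15.2 − 6.2 − 1 = 8.0 cmH2O.
Vt = C × 8.0 = 70.6 × 8.0 = 564.8 mL.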